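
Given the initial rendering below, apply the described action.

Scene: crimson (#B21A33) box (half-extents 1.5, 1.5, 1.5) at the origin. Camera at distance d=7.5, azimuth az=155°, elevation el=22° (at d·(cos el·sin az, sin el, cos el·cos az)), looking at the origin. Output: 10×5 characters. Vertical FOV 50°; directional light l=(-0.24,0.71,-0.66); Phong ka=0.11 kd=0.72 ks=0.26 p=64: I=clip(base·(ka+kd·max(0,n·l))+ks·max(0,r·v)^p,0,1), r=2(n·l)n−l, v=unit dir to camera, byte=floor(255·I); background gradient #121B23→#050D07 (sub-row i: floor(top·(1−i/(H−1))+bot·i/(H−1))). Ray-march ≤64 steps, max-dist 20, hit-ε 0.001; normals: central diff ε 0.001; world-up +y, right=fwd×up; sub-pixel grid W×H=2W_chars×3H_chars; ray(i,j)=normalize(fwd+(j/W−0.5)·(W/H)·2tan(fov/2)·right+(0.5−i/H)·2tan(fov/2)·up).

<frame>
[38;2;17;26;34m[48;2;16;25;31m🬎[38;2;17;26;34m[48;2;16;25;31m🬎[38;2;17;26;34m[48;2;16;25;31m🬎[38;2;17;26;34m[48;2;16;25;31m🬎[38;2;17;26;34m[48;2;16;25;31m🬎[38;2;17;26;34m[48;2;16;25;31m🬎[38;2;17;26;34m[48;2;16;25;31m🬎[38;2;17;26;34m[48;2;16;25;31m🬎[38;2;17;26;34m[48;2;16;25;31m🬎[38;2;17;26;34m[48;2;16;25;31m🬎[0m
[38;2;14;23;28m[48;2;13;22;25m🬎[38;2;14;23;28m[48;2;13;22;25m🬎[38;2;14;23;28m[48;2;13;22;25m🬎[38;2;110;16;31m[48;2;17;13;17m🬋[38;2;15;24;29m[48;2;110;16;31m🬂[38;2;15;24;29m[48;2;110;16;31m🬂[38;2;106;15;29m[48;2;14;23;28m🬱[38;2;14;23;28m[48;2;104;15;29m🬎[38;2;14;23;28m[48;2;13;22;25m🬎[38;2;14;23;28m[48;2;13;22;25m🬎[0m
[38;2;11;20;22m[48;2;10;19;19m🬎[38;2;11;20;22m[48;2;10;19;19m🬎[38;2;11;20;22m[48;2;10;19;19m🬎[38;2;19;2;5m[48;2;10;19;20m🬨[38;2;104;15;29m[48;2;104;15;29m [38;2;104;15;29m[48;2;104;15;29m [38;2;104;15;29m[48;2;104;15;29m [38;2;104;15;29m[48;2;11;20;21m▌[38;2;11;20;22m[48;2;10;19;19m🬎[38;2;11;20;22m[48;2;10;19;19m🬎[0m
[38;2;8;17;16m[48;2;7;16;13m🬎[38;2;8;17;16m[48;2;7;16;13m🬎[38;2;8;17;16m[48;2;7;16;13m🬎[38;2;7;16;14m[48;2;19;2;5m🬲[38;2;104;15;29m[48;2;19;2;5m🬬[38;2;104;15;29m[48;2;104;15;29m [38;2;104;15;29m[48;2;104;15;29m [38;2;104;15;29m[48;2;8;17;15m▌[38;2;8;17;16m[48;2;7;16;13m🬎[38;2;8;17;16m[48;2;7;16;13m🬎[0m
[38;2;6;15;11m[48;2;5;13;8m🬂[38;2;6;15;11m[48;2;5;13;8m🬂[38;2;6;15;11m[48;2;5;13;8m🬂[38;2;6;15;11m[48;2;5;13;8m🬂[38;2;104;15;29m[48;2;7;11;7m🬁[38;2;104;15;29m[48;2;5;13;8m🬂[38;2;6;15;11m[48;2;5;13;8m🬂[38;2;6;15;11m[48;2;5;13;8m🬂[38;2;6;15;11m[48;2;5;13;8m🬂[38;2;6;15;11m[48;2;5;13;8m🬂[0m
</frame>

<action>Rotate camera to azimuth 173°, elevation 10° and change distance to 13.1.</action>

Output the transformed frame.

<frame>
[38;2;17;26;34m[48;2;16;25;31m🬎[38;2;17;26;34m[48;2;16;25;31m🬎[38;2;17;26;34m[48;2;16;25;31m🬎[38;2;17;26;34m[48;2;16;25;31m🬎[38;2;17;26;34m[48;2;16;25;31m🬎[38;2;17;26;34m[48;2;16;25;31m🬎[38;2;17;26;34m[48;2;16;25;31m🬎[38;2;17;26;34m[48;2;16;25;31m🬎[38;2;17;26;34m[48;2;16;25;31m🬎[38;2;17;26;34m[48;2;16;25;31m🬎[0m
[38;2;14;23;28m[48;2;13;22;25m🬎[38;2;14;23;28m[48;2;13;22;25m🬎[38;2;14;23;28m[48;2;13;22;25m🬎[38;2;14;23;28m[48;2;13;22;25m🬎[38;2;14;23;28m[48;2;13;22;25m🬎[38;2;14;23;28m[48;2;13;22;25m🬎[38;2;14;23;28m[48;2;13;22;25m🬎[38;2;14;23;28m[48;2;13;22;25m🬎[38;2;14;23;28m[48;2;13;22;25m🬎[38;2;14;23;28m[48;2;13;22;25m🬎[0m
[38;2;11;20;22m[48;2;10;19;19m🬎[38;2;11;20;22m[48;2;10;19;19m🬎[38;2;11;20;22m[48;2;10;19;19m🬎[38;2;11;20;22m[48;2;10;19;19m🬎[38;2;104;15;29m[48;2;11;20;21m▐[38;2;104;15;29m[48;2;104;15;29m [38;2;104;15;29m[48;2;11;20;21m▌[38;2;11;20;22m[48;2;10;19;19m🬎[38;2;11;20;22m[48;2;10;19;19m🬎[38;2;11;20;22m[48;2;10;19;19m🬎[0m
[38;2;8;17;16m[48;2;7;16;13m🬎[38;2;8;17;16m[48;2;7;16;13m🬎[38;2;8;17;16m[48;2;7;16;13m🬎[38;2;8;17;16m[48;2;7;16;13m🬎[38;2;104;15;29m[48;2;7;16;14m🬁[38;2;104;15;29m[48;2;7;16;14m🬂[38;2;104;15;29m[48;2;7;16;14m🬀[38;2;8;17;16m[48;2;7;16;13m🬎[38;2;8;17;16m[48;2;7;16;13m🬎[38;2;8;17;16m[48;2;7;16;13m🬎[0m
[38;2;6;15;11m[48;2;5;13;8m🬂[38;2;6;15;11m[48;2;5;13;8m🬂[38;2;6;15;11m[48;2;5;13;8m🬂[38;2;6;15;11m[48;2;5;13;8m🬂[38;2;6;15;11m[48;2;5;13;8m🬂[38;2;6;15;11m[48;2;5;13;8m🬂[38;2;6;15;11m[48;2;5;13;8m🬂[38;2;6;15;11m[48;2;5;13;8m🬂[38;2;6;15;11m[48;2;5;13;8m🬂[38;2;6;15;11m[48;2;5;13;8m🬂[0m
</frame>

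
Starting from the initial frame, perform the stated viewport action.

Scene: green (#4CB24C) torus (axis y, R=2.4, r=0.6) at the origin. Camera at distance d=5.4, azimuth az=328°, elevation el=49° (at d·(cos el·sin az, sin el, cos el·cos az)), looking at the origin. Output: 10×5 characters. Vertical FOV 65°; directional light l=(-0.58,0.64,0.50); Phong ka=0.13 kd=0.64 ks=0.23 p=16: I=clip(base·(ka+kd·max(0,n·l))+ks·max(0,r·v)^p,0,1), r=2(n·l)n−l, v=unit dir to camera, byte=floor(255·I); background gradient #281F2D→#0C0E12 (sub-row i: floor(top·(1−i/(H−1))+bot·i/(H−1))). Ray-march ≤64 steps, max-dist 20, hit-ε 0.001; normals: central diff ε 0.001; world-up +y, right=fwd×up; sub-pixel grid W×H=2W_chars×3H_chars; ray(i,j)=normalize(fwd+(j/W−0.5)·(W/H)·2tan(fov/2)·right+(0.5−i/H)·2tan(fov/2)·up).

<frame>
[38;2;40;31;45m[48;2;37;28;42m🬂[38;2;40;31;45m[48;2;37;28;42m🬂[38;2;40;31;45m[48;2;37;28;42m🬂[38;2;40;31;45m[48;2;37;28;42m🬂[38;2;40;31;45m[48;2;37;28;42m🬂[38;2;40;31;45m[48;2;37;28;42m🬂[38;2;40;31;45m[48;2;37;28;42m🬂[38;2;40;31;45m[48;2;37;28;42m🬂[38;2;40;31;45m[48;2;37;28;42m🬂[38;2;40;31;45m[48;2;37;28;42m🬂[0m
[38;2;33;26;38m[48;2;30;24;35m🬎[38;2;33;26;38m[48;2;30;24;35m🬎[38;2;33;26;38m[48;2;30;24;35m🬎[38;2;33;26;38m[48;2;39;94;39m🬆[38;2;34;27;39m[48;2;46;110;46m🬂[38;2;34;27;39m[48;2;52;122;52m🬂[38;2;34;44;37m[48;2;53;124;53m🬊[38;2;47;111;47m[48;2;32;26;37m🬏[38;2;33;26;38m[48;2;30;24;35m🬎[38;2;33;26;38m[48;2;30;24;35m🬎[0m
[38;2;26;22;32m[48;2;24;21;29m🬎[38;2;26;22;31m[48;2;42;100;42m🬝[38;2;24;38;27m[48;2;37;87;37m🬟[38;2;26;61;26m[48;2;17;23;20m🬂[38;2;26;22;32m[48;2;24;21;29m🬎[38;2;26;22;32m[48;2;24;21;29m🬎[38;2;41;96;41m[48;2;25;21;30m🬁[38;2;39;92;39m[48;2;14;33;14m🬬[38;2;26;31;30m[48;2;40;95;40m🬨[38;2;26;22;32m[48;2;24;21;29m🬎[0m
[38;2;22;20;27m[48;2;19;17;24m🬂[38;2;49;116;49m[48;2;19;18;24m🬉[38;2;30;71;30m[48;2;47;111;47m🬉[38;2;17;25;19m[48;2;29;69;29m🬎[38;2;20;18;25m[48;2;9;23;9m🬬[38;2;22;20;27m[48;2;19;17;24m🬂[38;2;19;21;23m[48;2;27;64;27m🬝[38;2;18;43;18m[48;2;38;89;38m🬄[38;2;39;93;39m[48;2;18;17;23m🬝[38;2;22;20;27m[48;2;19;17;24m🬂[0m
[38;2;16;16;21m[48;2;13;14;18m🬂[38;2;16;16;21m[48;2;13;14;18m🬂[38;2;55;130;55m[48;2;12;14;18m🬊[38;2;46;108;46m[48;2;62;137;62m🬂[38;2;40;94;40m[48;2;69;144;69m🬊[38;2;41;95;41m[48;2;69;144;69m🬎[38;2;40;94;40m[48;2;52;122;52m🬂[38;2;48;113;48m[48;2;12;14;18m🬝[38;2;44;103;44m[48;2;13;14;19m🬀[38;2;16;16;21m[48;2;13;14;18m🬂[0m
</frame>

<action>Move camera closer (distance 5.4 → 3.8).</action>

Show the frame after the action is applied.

<frame>
[38;2;40;31;45m[48;2;37;28;42m🬂[38;2;40;31;45m[48;2;37;28;42m🬂[38;2;40;31;45m[48;2;37;28;42m🬂[38;2;40;31;45m[48;2;37;28;42m🬂[38;2;40;31;45m[48;2;37;28;42m🬂[38;2;40;31;45m[48;2;37;28;42m🬂[38;2;40;31;45m[48;2;37;28;42m🬂[38;2;40;31;45m[48;2;37;28;42m🬂[38;2;40;31;45m[48;2;37;28;42m🬂[38;2;40;31;45m[48;2;37;28;42m🬂[0m
[38;2;33;26;38m[48;2;30;24;35m🬎[38;2;33;26;38m[48;2;39;93;39m🬎[38;2;34;27;39m[48;2;37;89;37m🬂[38;2;44;104;44m[48;2;28;68;28m🬎[38;2;50;117;50m[48;2;25;36;27m🬎[38;2;55;129;55m[48;2;30;24;35m🬎[38;2;55;129;55m[48;2;36;84;36m🬎[38;2;34;27;39m[48;2;48;114;48m🬁[38;2;33;26;38m[48;2;44;105;44m🬊[38;2;32;76;32m[48;2;32;26;37m🬏[0m
[38;2;26;22;32m[48;2;41;97;41m🬄[38;2;32;77;32m[48;2;19;44;19m🬕[38;2;20;49;20m[48;2;13;23;14m🬂[38;2;9;23;9m[48;2;25;21;30m🬀[38;2;26;22;32m[48;2;24;21;29m🬎[38;2;26;22;32m[48;2;24;21;29m🬎[38;2;26;22;32m[48;2;24;21;29m🬎[38;2;38;89;38m[48;2;23;32;26m🬁[38;2;38;90;38m[48;2;26;61;26m🬎[38;2;40;96;40m[48;2;35;82;35m🬪[0m
[38;2;36;85;36m[48;2;44;105;44m▐[38;2;12;30;12m[48;2;25;60;25m▐[38;2;9;23;9m[48;2;20;18;25m▌[38;2;22;20;27m[48;2;19;17;24m🬂[38;2;22;20;27m[48;2;19;17;24m🬂[38;2;22;20;27m[48;2;19;17;24m🬂[38;2;22;20;27m[48;2;19;17;24m🬂[38;2;22;20;27m[48;2;19;17;24m🬂[38;2;25;59;25m[48;2;11;27;11m▐[38;2;39;91;39m[48;2;33;78;33m▐[0m
[38;2;42;99;42m[48;2;49;116;49m🬉[38;2;28;67;28m[48;2;39;91;39m🬊[38;2;11;27;11m[48;2;26;61;26m🬊[38;2;12;19;15m[48;2;16;39;16m🬎[38;2;15;15;20m[48;2;9;23;9m🬎[38;2;15;15;20m[48;2;9;23;9m🬎[38;2;13;17;17m[48;2;14;34;14m🬎[38;2;11;20;13m[48;2;23;55;23m🬆[38;2;25;59;25m[48;2;34;82;34m🬆[38;2;37;87;37m[48;2;42;99;42m🬄[0m
</frame>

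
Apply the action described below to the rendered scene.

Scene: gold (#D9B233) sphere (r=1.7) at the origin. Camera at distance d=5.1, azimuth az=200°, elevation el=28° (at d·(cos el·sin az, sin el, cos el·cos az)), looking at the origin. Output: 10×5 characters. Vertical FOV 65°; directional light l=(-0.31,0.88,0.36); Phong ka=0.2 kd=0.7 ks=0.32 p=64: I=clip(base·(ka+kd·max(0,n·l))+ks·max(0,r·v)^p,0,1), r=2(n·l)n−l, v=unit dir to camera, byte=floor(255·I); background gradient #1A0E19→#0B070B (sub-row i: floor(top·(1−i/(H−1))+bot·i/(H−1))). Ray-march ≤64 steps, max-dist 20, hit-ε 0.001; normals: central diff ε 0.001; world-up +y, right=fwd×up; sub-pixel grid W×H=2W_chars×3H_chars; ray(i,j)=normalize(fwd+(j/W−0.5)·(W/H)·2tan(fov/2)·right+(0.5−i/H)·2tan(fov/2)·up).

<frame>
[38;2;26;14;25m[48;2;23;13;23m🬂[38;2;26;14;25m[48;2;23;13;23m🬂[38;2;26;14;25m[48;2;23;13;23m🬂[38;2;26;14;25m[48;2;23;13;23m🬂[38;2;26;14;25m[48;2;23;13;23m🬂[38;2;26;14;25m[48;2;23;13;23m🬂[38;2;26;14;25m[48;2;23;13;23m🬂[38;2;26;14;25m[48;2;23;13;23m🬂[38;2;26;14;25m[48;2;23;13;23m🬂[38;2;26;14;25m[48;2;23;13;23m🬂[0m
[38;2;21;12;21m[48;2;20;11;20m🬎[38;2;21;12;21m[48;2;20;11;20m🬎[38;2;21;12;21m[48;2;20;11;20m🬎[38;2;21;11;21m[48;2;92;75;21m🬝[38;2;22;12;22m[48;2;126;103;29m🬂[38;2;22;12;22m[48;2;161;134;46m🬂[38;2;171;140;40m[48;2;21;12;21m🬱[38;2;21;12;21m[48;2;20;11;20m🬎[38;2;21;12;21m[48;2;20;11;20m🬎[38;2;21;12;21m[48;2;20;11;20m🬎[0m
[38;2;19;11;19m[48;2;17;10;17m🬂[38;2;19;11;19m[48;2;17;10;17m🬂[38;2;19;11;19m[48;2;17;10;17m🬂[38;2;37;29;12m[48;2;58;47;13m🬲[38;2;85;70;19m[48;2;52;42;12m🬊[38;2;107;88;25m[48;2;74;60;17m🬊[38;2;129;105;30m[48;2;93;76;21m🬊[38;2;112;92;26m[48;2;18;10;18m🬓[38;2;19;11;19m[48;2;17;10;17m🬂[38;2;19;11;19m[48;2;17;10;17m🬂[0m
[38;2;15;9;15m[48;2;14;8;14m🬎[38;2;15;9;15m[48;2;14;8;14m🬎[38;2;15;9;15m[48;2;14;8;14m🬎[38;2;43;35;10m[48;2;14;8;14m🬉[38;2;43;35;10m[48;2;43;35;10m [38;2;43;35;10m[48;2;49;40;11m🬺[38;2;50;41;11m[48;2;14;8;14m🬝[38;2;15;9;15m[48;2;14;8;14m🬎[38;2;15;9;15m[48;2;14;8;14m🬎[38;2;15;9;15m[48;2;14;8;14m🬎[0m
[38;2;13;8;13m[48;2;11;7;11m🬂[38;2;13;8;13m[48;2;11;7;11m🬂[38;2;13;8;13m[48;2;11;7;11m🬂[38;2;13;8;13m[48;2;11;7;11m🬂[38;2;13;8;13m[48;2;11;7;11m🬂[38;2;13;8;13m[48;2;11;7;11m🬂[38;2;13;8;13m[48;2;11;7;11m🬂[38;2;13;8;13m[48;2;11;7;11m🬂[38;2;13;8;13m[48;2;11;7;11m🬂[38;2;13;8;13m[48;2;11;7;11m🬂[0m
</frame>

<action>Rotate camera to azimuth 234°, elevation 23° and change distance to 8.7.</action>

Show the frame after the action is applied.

<frame>
[38;2;26;14;25m[48;2;23;13;23m🬂[38;2;26;14;25m[48;2;23;13;23m🬂[38;2;26;14;25m[48;2;23;13;23m🬂[38;2;26;14;25m[48;2;23;13;23m🬂[38;2;26;14;25m[48;2;23;13;23m🬂[38;2;26;14;25m[48;2;23;13;23m🬂[38;2;26;14;25m[48;2;23;13;23m🬂[38;2;26;14;25m[48;2;23;13;23m🬂[38;2;26;14;25m[48;2;23;13;23m🬂[38;2;26;14;25m[48;2;23;13;23m🬂[0m
[38;2;21;12;21m[48;2;20;11;20m🬎[38;2;21;12;21m[48;2;20;11;20m🬎[38;2;21;12;21m[48;2;20;11;20m🬎[38;2;21;12;21m[48;2;20;11;20m🬎[38;2;21;12;21m[48;2;20;11;20m🬎[38;2;21;12;21m[48;2;20;11;20m🬎[38;2;21;12;21m[48;2;20;11;20m🬎[38;2;21;12;21m[48;2;20;11;20m🬎[38;2;21;12;21m[48;2;20;11;20m🬎[38;2;21;12;21m[48;2;20;11;20m🬎[0m
[38;2;19;11;19m[48;2;17;10;17m🬂[38;2;19;11;19m[48;2;17;10;17m🬂[38;2;19;11;19m[48;2;17;10;17m🬂[38;2;19;11;19m[48;2;17;10;17m🬂[38;2;39;31;12m[48;2;109;89;25m🬲[38;2;160;131;37m[48;2;100;81;23m🬊[38;2;133;109;31m[48;2;18;10;18m🬓[38;2;19;11;19m[48;2;17;10;17m🬂[38;2;19;11;19m[48;2;17;10;17m🬂[38;2;19;11;19m[48;2;17;10;17m🬂[0m
[38;2;15;9;15m[48;2;14;8;14m🬎[38;2;15;9;15m[48;2;14;8;14m🬎[38;2;15;9;15m[48;2;14;8;14m🬎[38;2;15;9;15m[48;2;14;8;14m🬎[38;2;43;35;10m[48;2;14;8;14m🬁[38;2;44;36;10m[48;2;14;8;14m🬂[38;2;15;9;15m[48;2;14;8;14m🬎[38;2;15;9;15m[48;2;14;8;14m🬎[38;2;15;9;15m[48;2;14;8;14m🬎[38;2;15;9;15m[48;2;14;8;14m🬎[0m
[38;2;13;8;13m[48;2;11;7;11m🬂[38;2;13;8;13m[48;2;11;7;11m🬂[38;2;13;8;13m[48;2;11;7;11m🬂[38;2;13;8;13m[48;2;11;7;11m🬂[38;2;13;8;13m[48;2;11;7;11m🬂[38;2;13;8;13m[48;2;11;7;11m🬂[38;2;13;8;13m[48;2;11;7;11m🬂[38;2;13;8;13m[48;2;11;7;11m🬂[38;2;13;8;13m[48;2;11;7;11m🬂[38;2;13;8;13m[48;2;11;7;11m🬂[0m
</frame>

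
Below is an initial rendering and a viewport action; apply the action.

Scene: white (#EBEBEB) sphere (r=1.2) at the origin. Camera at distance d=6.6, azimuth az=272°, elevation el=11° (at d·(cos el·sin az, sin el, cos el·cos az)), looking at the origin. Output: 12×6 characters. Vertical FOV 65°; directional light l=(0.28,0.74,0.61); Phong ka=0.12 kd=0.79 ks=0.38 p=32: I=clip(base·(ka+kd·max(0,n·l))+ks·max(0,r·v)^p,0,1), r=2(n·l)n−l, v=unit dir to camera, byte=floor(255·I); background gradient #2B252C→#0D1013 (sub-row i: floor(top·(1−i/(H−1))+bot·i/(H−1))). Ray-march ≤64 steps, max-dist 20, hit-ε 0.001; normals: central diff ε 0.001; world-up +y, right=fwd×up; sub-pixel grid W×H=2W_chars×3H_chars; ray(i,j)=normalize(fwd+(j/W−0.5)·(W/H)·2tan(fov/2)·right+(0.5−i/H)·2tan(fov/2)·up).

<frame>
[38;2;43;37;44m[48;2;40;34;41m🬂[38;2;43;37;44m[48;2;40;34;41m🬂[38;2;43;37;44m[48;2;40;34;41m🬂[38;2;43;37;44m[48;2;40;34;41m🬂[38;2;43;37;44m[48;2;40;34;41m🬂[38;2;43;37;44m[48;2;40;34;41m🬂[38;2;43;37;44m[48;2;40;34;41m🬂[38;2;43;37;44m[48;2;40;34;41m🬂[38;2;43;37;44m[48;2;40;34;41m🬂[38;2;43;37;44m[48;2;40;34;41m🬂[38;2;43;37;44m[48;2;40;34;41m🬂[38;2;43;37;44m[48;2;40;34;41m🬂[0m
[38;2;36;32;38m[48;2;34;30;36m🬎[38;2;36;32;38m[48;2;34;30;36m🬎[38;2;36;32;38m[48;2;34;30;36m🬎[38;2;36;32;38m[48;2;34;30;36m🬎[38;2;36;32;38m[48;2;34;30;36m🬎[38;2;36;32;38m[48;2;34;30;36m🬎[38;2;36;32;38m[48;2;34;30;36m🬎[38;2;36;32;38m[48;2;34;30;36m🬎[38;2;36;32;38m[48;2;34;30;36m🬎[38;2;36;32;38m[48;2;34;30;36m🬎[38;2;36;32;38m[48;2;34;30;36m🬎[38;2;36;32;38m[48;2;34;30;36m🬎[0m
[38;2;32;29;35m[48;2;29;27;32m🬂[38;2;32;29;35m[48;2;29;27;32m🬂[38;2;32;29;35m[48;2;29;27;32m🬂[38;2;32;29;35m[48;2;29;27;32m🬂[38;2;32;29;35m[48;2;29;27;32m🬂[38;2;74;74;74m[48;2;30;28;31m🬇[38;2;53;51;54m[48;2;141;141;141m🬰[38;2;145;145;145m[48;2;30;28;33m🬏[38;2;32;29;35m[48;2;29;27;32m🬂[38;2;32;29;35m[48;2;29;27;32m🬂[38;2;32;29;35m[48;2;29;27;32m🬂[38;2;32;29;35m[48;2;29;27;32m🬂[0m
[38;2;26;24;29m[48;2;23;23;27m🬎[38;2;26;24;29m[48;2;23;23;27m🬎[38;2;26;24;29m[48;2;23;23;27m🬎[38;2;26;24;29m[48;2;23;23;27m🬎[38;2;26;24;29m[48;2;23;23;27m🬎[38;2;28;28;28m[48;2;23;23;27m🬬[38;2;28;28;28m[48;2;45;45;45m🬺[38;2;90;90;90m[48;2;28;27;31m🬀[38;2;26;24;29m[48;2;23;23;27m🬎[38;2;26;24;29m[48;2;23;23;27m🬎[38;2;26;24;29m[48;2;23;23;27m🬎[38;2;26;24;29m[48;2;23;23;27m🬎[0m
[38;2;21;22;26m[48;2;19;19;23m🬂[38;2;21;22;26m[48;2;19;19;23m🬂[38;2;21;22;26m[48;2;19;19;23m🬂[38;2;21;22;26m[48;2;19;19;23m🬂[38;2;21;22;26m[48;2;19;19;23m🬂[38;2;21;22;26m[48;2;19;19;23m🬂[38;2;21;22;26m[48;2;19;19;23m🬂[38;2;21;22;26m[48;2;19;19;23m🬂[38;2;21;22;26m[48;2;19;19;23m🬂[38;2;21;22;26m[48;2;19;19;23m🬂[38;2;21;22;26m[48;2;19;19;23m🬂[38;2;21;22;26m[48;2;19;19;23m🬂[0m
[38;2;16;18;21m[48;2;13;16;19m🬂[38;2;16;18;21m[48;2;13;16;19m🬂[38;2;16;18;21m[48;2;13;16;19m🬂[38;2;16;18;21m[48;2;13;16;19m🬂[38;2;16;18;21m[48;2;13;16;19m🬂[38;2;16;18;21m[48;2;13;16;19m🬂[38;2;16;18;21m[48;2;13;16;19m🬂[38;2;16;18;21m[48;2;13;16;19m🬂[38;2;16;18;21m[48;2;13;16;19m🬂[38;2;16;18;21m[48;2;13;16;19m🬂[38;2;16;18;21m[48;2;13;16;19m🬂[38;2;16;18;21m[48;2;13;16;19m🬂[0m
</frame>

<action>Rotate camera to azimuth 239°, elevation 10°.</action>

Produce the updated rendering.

<frame>
[38;2;43;37;44m[48;2;40;34;41m🬂[38;2;43;37;44m[48;2;40;34;41m🬂[38;2;43;37;44m[48;2;40;34;41m🬂[38;2;43;37;44m[48;2;40;34;41m🬂[38;2;43;37;44m[48;2;40;34;41m🬂[38;2;43;37;44m[48;2;40;34;41m🬂[38;2;43;37;44m[48;2;40;34;41m🬂[38;2;43;37;44m[48;2;40;34;41m🬂[38;2;43;37;44m[48;2;40;34;41m🬂[38;2;43;37;44m[48;2;40;34;41m🬂[38;2;43;37;44m[48;2;40;34;41m🬂[38;2;43;37;44m[48;2;40;34;41m🬂[0m
[38;2;36;32;38m[48;2;34;30;36m🬎[38;2;36;32;38m[48;2;34;30;36m🬎[38;2;36;32;38m[48;2;34;30;36m🬎[38;2;36;32;38m[48;2;34;30;36m🬎[38;2;36;32;38m[48;2;34;30;36m🬎[38;2;36;32;38m[48;2;34;30;36m🬎[38;2;36;32;38m[48;2;34;30;36m🬎[38;2;36;32;38m[48;2;34;30;36m🬎[38;2;36;32;38m[48;2;34;30;36m🬎[38;2;36;32;38m[48;2;34;30;36m🬎[38;2;36;32;38m[48;2;34;30;36m🬎[38;2;36;32;38m[48;2;34;30;36m🬎[0m
[38;2;32;29;35m[48;2;29;27;32m🬂[38;2;32;29;35m[48;2;29;27;32m🬂[38;2;32;29;35m[48;2;29;27;32m🬂[38;2;32;29;35m[48;2;29;27;32m🬂[38;2;32;29;35m[48;2;29;27;32m🬂[38;2;59;59;59m[48;2;30;28;31m🬇[38;2;189;189;189m[48;2;39;38;40m🬇[38;2;79;79;79m[48;2;30;28;33m🬏[38;2;32;29;35m[48;2;29;27;32m🬂[38;2;32;29;35m[48;2;29;27;32m🬂[38;2;32;29;35m[48;2;29;27;32m🬂[38;2;32;29;35m[48;2;29;27;32m🬂[0m
[38;2;26;24;29m[48;2;23;23;27m🬎[38;2;26;24;29m[48;2;23;23;27m🬎[38;2;26;24;29m[48;2;23;23;27m🬎[38;2;26;24;29m[48;2;23;23;27m🬎[38;2;26;24;29m[48;2;23;23;27m🬎[38;2;28;28;28m[48;2;23;23;27m🬬[38;2;28;28;28m[48;2;28;28;28m [38;2;27;27;28m[48;2;23;23;27m🬆[38;2;26;24;29m[48;2;23;23;27m🬎[38;2;26;24;29m[48;2;23;23;27m🬎[38;2;26;24;29m[48;2;23;23;27m🬎[38;2;26;24;29m[48;2;23;23;27m🬎[0m
[38;2;21;22;26m[48;2;19;19;23m🬂[38;2;21;22;26m[48;2;19;19;23m🬂[38;2;21;22;26m[48;2;19;19;23m🬂[38;2;21;22;26m[48;2;19;19;23m🬂[38;2;21;22;26m[48;2;19;19;23m🬂[38;2;21;22;26m[48;2;19;19;23m🬂[38;2;21;22;26m[48;2;19;19;23m🬂[38;2;21;22;26m[48;2;19;19;23m🬂[38;2;21;22;26m[48;2;19;19;23m🬂[38;2;21;22;26m[48;2;19;19;23m🬂[38;2;21;22;26m[48;2;19;19;23m🬂[38;2;21;22;26m[48;2;19;19;23m🬂[0m
[38;2;16;18;21m[48;2;13;16;19m🬂[38;2;16;18;21m[48;2;13;16;19m🬂[38;2;16;18;21m[48;2;13;16;19m🬂[38;2;16;18;21m[48;2;13;16;19m🬂[38;2;16;18;21m[48;2;13;16;19m🬂[38;2;16;18;21m[48;2;13;16;19m🬂[38;2;16;18;21m[48;2;13;16;19m🬂[38;2;16;18;21m[48;2;13;16;19m🬂[38;2;16;18;21m[48;2;13;16;19m🬂[38;2;16;18;21m[48;2;13;16;19m🬂[38;2;16;18;21m[48;2;13;16;19m🬂[38;2;16;18;21m[48;2;13;16;19m🬂[0m
</frame>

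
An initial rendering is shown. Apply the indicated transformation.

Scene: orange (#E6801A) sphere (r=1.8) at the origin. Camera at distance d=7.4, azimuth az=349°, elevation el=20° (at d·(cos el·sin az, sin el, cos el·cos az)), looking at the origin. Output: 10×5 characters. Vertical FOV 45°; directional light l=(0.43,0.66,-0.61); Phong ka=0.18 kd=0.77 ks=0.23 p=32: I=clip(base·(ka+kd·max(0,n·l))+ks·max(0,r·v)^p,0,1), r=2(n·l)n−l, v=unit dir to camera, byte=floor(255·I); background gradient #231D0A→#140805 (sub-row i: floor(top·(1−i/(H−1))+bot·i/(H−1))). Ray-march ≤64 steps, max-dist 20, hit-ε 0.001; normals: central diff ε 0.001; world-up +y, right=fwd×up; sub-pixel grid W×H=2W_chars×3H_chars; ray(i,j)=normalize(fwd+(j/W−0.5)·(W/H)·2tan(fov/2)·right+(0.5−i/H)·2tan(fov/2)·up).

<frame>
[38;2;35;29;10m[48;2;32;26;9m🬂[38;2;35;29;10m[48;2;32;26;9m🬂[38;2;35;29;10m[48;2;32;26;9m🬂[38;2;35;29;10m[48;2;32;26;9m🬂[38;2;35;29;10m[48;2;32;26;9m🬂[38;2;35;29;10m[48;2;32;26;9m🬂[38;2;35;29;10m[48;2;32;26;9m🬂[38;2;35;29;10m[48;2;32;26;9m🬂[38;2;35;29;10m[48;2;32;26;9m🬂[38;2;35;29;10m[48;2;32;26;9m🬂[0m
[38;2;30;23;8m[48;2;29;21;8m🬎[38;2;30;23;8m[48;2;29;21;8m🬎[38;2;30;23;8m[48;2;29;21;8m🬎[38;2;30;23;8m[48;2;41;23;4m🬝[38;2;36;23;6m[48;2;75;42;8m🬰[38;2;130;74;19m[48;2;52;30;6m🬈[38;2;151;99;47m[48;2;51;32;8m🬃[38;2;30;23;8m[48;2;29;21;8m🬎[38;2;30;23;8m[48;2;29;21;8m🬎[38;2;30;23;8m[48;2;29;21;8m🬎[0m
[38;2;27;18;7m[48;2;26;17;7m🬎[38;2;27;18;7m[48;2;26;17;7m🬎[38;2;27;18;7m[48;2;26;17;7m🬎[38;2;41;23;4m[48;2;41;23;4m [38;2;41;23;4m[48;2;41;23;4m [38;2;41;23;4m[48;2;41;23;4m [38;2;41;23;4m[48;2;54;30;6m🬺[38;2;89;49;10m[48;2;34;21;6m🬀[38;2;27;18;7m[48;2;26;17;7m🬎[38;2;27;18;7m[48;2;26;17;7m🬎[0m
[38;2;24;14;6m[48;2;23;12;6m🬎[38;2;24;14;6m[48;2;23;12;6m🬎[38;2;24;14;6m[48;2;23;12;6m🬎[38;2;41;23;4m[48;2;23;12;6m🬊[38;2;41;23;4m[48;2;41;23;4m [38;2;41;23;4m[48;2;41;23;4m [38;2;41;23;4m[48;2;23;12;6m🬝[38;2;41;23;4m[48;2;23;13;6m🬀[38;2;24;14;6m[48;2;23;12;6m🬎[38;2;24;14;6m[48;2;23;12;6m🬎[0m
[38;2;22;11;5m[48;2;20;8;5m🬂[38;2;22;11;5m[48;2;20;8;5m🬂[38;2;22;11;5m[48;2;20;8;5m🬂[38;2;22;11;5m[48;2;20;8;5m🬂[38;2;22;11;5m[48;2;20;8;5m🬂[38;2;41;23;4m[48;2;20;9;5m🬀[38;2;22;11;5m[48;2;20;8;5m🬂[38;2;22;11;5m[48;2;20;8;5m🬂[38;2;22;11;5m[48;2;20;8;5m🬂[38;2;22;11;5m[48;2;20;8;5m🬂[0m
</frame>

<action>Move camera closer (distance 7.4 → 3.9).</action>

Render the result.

<frame>
[38;2;35;29;10m[48;2;32;26;9m🬂[38;2;33;27;9m[48;2;41;23;4m🬝[38;2;40;24;5m[48;2;64;35;7m🬺[38;2;57;31;6m[48;2;41;23;4m🬂[38;2;59;32;6m[48;2;41;23;4m🬂[38;2;66;37;8m[48;2;44;24;4m🬂[38;2;89;55;20m[48;2;50;28;5m🬂[38;2;125;80;36m[48;2;67;37;8m🬂[38;2;88;49;11m[48;2;34;28;9m🬱[38;2;35;29;10m[48;2;32;26;9m🬂[0m
[38;2;30;23;8m[48;2;41;23;4m🬝[38;2;41;23;4m[48;2;41;23;4m [38;2;41;23;4m[48;2;41;23;4m [38;2;41;23;4m[48;2;41;23;4m [38;2;41;23;4m[48;2;41;23;4m [38;2;41;23;4m[48;2;41;23;4m [38;2;41;23;4m[48;2;41;23;4m [38;2;41;23;4m[48;2;44;24;5m🬺[38;2;60;33;6m[48;2;43;24;4m🬂[38;2;77;42;8m[48;2;36;24;7m🬣[0m
[38;2;41;23;4m[48;2;27;18;7m▐[38;2;41;23;4m[48;2;41;23;4m [38;2;41;23;4m[48;2;41;23;4m [38;2;41;23;4m[48;2;41;23;4m [38;2;41;23;4m[48;2;41;23;4m [38;2;41;23;4m[48;2;41;23;4m [38;2;41;23;4m[48;2;41;23;4m [38;2;41;23;4m[48;2;41;23;4m [38;2;41;23;4m[48;2;41;23;4m [38;2;41;23;4m[48;2;54;30;6m🬺[0m
[38;2;41;23;4m[48;2;23;13;6m🬉[38;2;41;23;4m[48;2;41;23;4m [38;2;41;23;4m[48;2;41;23;4m [38;2;41;23;4m[48;2;41;23;4m [38;2;41;23;4m[48;2;41;23;4m [38;2;41;23;4m[48;2;41;23;4m [38;2;41;23;4m[48;2;41;23;4m [38;2;41;23;4m[48;2;41;23;4m [38;2;41;23;4m[48;2;41;23;4m [38;2;41;23;4m[48;2;23;12;6m🬝[0m
[38;2;22;11;5m[48;2;20;8;5m🬂[38;2;41;23;4m[48;2;20;8;5m🬊[38;2;41;23;4m[48;2;41;23;4m [38;2;41;23;4m[48;2;41;23;4m [38;2;41;23;4m[48;2;41;23;4m [38;2;41;23;4m[48;2;41;23;4m [38;2;41;23;4m[48;2;41;23;4m [38;2;41;23;4m[48;2;41;23;4m [38;2;41;23;4m[48;2;20;8;5m🬝[38;2;41;23;4m[48;2;20;9;5m🬀[0m
</frame>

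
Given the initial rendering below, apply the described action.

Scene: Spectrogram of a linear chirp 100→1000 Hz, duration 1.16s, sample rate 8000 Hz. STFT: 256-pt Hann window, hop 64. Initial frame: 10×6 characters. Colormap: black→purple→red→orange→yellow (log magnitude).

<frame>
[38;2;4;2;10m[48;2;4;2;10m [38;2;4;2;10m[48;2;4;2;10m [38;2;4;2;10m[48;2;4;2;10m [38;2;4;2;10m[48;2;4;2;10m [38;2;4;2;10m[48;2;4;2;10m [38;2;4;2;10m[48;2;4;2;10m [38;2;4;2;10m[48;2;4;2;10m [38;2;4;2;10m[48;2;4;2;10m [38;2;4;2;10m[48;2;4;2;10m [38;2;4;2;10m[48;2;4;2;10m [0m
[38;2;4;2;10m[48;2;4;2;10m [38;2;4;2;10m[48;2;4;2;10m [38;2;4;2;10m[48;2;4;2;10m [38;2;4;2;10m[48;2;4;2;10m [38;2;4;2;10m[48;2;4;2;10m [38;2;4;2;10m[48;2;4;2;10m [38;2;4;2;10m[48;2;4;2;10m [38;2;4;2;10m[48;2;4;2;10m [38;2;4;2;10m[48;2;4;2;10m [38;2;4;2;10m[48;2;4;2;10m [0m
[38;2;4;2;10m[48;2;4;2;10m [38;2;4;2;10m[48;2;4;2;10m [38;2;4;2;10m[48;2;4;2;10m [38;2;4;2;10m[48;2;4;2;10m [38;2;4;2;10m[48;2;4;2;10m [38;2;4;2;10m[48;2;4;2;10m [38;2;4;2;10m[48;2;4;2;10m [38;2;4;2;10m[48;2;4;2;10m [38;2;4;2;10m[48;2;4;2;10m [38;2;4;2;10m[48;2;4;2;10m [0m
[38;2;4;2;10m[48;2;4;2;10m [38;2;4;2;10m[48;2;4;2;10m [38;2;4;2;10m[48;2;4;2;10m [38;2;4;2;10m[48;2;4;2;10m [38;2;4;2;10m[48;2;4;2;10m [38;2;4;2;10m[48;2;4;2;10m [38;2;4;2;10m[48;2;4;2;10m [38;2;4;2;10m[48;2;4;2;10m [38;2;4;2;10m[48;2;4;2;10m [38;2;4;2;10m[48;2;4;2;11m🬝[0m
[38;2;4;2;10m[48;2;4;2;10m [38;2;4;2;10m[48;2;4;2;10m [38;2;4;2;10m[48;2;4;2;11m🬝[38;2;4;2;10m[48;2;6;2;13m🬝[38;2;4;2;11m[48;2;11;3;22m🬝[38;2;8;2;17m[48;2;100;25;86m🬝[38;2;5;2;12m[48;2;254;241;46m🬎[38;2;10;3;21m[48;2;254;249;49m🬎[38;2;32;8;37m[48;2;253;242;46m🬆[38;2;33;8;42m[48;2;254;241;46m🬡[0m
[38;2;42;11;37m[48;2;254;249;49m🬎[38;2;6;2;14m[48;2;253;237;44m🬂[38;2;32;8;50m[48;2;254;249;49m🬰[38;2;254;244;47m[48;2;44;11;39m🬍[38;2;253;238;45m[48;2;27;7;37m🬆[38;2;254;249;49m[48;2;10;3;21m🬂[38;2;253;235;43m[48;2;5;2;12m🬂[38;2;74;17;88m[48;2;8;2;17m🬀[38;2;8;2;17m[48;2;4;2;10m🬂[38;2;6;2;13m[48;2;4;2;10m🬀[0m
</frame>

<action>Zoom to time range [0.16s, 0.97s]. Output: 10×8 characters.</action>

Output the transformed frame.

<frame>
[38;2;4;2;10m[48;2;4;2;10m [38;2;4;2;10m[48;2;4;2;10m [38;2;4;2;10m[48;2;4;2;10m [38;2;4;2;10m[48;2;4;2;10m [38;2;4;2;10m[48;2;4;2;10m [38;2;4;2;10m[48;2;4;2;10m [38;2;4;2;10m[48;2;4;2;10m [38;2;4;2;10m[48;2;4;2;10m [38;2;4;2;10m[48;2;4;2;10m [38;2;4;2;10m[48;2;4;2;10m [0m
[38;2;4;2;10m[48;2;4;2;10m [38;2;4;2;10m[48;2;4;2;10m [38;2;4;2;10m[48;2;4;2;10m [38;2;4;2;10m[48;2;4;2;10m [38;2;4;2;10m[48;2;4;2;10m [38;2;4;2;10m[48;2;4;2;10m [38;2;4;2;10m[48;2;4;2;10m [38;2;4;2;10m[48;2;4;2;10m [38;2;4;2;10m[48;2;4;2;10m [38;2;4;2;10m[48;2;4;2;10m [0m
[38;2;4;2;10m[48;2;4;2;10m [38;2;4;2;10m[48;2;4;2;10m [38;2;4;2;10m[48;2;4;2;10m [38;2;4;2;10m[48;2;4;2;10m [38;2;4;2;10m[48;2;4;2;10m [38;2;4;2;10m[48;2;4;2;10m [38;2;4;2;10m[48;2;4;2;10m [38;2;4;2;10m[48;2;4;2;10m [38;2;4;2;10m[48;2;4;2;10m [38;2;4;2;10m[48;2;4;2;10m [0m
[38;2;4;2;10m[48;2;4;2;10m [38;2;4;2;10m[48;2;4;2;10m [38;2;4;2;10m[48;2;4;2;10m [38;2;4;2;10m[48;2;4;2;10m [38;2;4;2;10m[48;2;4;2;10m [38;2;4;2;10m[48;2;4;2;10m [38;2;4;2;10m[48;2;4;2;10m [38;2;4;2;10m[48;2;4;2;10m [38;2;4;2;10m[48;2;4;2;10m [38;2;4;2;10m[48;2;4;2;10m [0m
[38;2;4;2;10m[48;2;4;2;10m [38;2;4;2;10m[48;2;4;2;10m [38;2;4;2;10m[48;2;4;2;10m [38;2;4;2;10m[48;2;4;2;10m [38;2;4;2;10m[48;2;4;2;10m [38;2;4;2;10m[48;2;4;2;10m [38;2;4;2;10m[48;2;4;2;10m [38;2;4;2;10m[48;2;4;2;10m [38;2;4;2;10m[48;2;4;2;10m [38;2;4;2;10m[48;2;4;2;10m [0m
[38;2;4;2;10m[48;2;4;2;10m [38;2;4;2;10m[48;2;4;2;10m [38;2;4;2;10m[48;2;4;2;10m [38;2;4;2;10m[48;2;4;2;10m [38;2;4;2;10m[48;2;4;2;10m [38;2;4;2;10m[48;2;4;2;10m [38;2;4;2;10m[48;2;4;2;11m🬝[38;2;4;2;10m[48;2;5;2;11m🬝[38;2;4;2;10m[48;2;5;2;12m🬎[38;2;4;2;10m[48;2;8;2;17m🬎[0m
[38;2;4;2;10m[48;2;5;2;12m🬎[38;2;4;2;10m[48;2;8;2;17m🬎[38;2;6;2;13m[48;2;26;6;46m🬝[38;2;18;5;26m[48;2;251;176;19m🬝[38;2;6;2;14m[48;2;254;249;49m🬎[38;2;12;3;23m[48;2;254;249;49m🬎[38;2;28;7;38m[48;2;249;211;39m🬆[38;2;11;3;22m[48;2;253;236;44m🬂[38;2;59;14;66m[48;2;254;249;49m🬰[38;2;250;217;42m[48;2;11;3;23m🬎[0m
[38;2;254;249;49m[48;2;57;14;66m🬋[38;2;253;236;44m[48;2;11;3;23m🬎[38;2;249;209;40m[48;2;27;6;38m🬆[38;2;254;249;49m[48;2;12;3;23m🬂[38;2;252;210;33m[48;2;6;2;14m🬂[38;2;72;17;88m[48;2;8;2;17m🬀[38;2;11;3;23m[48;2;4;2;10m🬂[38;2;6;2;14m[48;2;4;2;10m🬂[38;2;5;2;11m[48;2;4;2;10m🬂[38;2;4;2;11m[48;2;4;2;10m🬀[0m
</frame>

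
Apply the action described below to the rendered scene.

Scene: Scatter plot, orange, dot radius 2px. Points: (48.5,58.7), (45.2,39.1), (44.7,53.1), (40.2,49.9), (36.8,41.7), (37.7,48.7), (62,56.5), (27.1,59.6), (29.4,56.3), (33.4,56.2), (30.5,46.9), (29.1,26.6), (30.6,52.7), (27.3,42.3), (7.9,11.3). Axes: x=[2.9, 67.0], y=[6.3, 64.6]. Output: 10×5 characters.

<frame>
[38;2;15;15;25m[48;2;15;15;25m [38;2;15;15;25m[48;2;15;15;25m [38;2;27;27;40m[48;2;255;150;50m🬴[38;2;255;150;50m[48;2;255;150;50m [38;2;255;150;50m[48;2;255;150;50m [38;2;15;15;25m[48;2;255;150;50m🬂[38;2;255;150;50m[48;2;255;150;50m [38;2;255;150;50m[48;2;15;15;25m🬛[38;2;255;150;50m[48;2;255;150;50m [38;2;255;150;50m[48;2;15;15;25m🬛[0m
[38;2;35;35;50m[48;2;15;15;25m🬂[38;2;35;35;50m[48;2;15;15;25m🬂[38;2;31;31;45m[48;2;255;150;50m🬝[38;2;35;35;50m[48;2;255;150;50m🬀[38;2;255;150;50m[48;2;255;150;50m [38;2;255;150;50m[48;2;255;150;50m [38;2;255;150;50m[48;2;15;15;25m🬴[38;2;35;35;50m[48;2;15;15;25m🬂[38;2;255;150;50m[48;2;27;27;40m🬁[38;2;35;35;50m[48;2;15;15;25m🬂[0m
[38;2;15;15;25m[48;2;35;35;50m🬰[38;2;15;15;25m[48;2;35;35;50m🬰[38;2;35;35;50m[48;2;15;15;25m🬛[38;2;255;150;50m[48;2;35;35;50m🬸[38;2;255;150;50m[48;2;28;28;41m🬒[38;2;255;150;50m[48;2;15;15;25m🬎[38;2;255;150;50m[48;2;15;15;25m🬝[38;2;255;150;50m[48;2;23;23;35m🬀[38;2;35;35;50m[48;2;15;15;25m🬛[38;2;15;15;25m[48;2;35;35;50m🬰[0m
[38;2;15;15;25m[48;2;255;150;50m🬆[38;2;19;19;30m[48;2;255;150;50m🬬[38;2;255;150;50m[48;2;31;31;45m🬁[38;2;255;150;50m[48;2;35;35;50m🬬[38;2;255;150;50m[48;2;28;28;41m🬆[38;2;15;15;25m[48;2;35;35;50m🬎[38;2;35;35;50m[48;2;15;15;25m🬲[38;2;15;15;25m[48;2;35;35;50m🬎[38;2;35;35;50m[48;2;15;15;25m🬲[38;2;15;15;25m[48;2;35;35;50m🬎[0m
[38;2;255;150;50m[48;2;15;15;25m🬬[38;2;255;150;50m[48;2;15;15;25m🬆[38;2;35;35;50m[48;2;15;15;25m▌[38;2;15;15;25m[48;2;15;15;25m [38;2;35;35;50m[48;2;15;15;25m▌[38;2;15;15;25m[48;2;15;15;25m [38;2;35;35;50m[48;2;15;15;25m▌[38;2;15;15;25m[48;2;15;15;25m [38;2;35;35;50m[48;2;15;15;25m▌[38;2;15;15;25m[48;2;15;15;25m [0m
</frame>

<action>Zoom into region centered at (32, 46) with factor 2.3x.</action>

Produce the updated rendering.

<frame>
[38;2;15;15;25m[48;2;15;15;25m [38;2;15;15;25m[48;2;15;15;25m [38;2;255;150;50m[48;2;28;28;41m🬊[38;2;255;150;50m[48;2;255;150;50m [38;2;255;150;50m[48;2;255;150;50m [38;2;255;150;50m[48;2;255;150;50m [38;2;23;23;35m[48;2;255;150;50m🬸[38;2;15;15;25m[48;2;255;150;50m🬝[38;2;27;27;40m[48;2;255;150;50m🬝[38;2;15;15;25m[48;2;255;150;50m🬊[0m
[38;2;35;35;50m[48;2;15;15;25m🬂[38;2;35;35;50m[48;2;15;15;25m🬂[38;2;35;35;50m[48;2;15;15;25m🬕[38;2;255;150;50m[48;2;15;15;25m🬨[38;2;255;150;50m[48;2;255;150;50m [38;2;255;150;50m[48;2;20;20;31m🬟[38;2;35;35;50m[48;2;255;150;50m🬀[38;2;255;150;50m[48;2;255;150;50m [38;2;255;150;50m[48;2;15;15;25m🬝[38;2;255;150;50m[48;2;15;15;25m🬝[0m
[38;2;15;15;25m[48;2;35;35;50m🬰[38;2;15;15;25m[48;2;35;35;50m🬰[38;2;31;31;45m[48;2;255;150;50m🬝[38;2;255;150;50m[48;2;255;150;50m [38;2;255;150;50m[48;2;15;15;25m🬝[38;2;255;150;50m[48;2;25;25;37m🬟[38;2;255;150;50m[48;2;255;150;50m [38;2;255;150;50m[48;2;25;25;37m🬂[38;2;35;35;50m[48;2;15;15;25m🬛[38;2;23;23;35m[48;2;255;150;50m🬬[0m
[38;2;15;15;25m[48;2;35;35;50m🬎[38;2;15;15;25m[48;2;35;35;50m🬎[38;2;255;150;50m[48;2;35;35;50m🬊[38;2;255;150;50m[48;2;35;35;50m🬝[38;2;255;150;50m[48;2;27;27;40m🬀[38;2;255;150;50m[48;2;28;28;41m🬊[38;2;255;150;50m[48;2;35;35;50m🬝[38;2;255;150;50m[48;2;23;23;35m🬀[38;2;35;35;50m[48;2;255;150;50m🬐[38;2;255;150;50m[48;2;255;150;50m [0m
[38;2;15;15;25m[48;2;15;15;25m [38;2;15;15;25m[48;2;15;15;25m [38;2;35;35;50m[48;2;15;15;25m▌[38;2;15;15;25m[48;2;15;15;25m [38;2;35;35;50m[48;2;15;15;25m▌[38;2;15;15;25m[48;2;15;15;25m [38;2;35;35;50m[48;2;15;15;25m▌[38;2;15;15;25m[48;2;15;15;25m [38;2;35;35;50m[48;2;15;15;25m▌[38;2;255;150;50m[48;2;15;15;25m🬀[0m
</frame>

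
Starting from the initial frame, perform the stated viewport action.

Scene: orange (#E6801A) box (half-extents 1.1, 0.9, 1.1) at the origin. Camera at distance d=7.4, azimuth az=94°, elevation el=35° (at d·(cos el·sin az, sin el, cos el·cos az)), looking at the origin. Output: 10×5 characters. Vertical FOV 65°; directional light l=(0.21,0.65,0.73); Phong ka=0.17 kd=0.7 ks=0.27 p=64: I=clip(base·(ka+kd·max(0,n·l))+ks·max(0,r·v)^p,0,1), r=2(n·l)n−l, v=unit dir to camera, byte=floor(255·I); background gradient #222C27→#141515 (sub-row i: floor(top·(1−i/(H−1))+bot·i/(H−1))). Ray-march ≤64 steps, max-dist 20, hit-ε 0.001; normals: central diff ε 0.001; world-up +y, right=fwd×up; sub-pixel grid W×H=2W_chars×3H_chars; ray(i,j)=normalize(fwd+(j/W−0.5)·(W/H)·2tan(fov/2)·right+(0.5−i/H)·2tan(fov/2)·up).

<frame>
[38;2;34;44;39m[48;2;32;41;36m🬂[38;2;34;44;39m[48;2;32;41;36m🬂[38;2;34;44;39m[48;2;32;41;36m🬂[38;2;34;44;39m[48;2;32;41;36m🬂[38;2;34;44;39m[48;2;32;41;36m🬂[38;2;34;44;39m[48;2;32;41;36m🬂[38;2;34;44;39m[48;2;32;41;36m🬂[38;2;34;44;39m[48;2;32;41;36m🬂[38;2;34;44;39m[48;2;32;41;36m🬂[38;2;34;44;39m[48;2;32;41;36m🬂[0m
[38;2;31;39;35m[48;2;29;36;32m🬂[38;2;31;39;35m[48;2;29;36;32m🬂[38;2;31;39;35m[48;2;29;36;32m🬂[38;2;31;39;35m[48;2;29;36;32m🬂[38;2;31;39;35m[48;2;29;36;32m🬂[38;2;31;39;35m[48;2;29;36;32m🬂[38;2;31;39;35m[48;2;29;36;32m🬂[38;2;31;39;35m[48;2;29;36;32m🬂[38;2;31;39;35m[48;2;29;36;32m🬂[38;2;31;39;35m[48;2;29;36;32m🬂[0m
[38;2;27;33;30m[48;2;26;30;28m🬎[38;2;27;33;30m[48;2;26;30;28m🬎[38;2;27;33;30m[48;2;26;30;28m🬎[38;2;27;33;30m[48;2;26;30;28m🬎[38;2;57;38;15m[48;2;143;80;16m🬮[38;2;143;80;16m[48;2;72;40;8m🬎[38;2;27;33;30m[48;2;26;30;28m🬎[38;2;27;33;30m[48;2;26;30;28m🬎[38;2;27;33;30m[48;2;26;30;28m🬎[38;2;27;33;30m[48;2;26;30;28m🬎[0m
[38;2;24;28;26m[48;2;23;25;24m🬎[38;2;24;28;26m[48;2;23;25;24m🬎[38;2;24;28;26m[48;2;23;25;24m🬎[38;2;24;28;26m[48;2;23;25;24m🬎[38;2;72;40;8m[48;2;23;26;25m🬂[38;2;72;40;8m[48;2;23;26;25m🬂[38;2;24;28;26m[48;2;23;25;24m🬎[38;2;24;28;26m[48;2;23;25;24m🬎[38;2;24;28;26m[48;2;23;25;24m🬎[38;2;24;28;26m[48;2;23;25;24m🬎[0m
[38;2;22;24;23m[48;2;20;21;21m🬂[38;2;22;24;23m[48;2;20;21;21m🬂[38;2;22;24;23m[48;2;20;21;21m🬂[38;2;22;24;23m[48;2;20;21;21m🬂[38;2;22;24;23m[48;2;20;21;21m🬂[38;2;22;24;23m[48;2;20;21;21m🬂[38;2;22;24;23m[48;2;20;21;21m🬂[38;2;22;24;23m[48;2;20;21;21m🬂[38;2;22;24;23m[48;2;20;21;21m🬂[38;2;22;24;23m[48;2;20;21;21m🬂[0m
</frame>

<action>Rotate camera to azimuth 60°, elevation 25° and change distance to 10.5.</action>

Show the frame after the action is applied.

<frame>
[38;2;34;44;39m[48;2;32;41;36m🬂[38;2;34;44;39m[48;2;32;41;36m🬂[38;2;34;44;39m[48;2;32;41;36m🬂[38;2;34;44;39m[48;2;32;41;36m🬂[38;2;34;44;39m[48;2;32;41;36m🬂[38;2;34;44;39m[48;2;32;41;36m🬂[38;2;34;44;39m[48;2;32;41;36m🬂[38;2;34;44;39m[48;2;32;41;36m🬂[38;2;34;44;39m[48;2;32;41;36m🬂[38;2;34;44;39m[48;2;32;41;36m🬂[0m
[38;2;31;39;35m[48;2;29;36;32m🬂[38;2;31;39;35m[48;2;29;36;32m🬂[38;2;31;39;35m[48;2;29;36;32m🬂[38;2;31;39;35m[48;2;29;36;32m🬂[38;2;31;39;35m[48;2;29;36;32m🬂[38;2;31;39;35m[48;2;29;36;32m🬂[38;2;31;39;35m[48;2;29;36;32m🬂[38;2;31;39;35m[48;2;29;36;32m🬂[38;2;31;39;35m[48;2;29;36;32m🬂[38;2;31;39;35m[48;2;29;36;32m🬂[0m
[38;2;27;33;30m[48;2;26;30;28m🬎[38;2;27;33;30m[48;2;26;30;28m🬎[38;2;27;33;30m[48;2;26;30;28m🬎[38;2;27;33;30m[48;2;26;30;28m🬎[38;2;156;87;17m[48;2;27;32;30m🬦[38;2;54;37;17m[48;2;143;80;16m🬸[38;2;27;33;30m[48;2;26;30;28m🬎[38;2;27;33;30m[48;2;26;30;28m🬎[38;2;27;33;30m[48;2;26;30;28m🬎[38;2;27;33;30m[48;2;26;30;28m🬎[0m
[38;2;24;28;26m[48;2;23;25;24m🬎[38;2;24;28;26m[48;2;23;25;24m🬎[38;2;24;28;26m[48;2;23;25;24m🬎[38;2;24;28;26m[48;2;23;25;24m🬎[38;2;24;28;26m[48;2;23;25;24m🬎[38;2;72;40;8m[48;2;23;26;25m🬀[38;2;24;28;26m[48;2;23;25;24m🬎[38;2;24;28;26m[48;2;23;25;24m🬎[38;2;24;28;26m[48;2;23;25;24m🬎[38;2;24;28;26m[48;2;23;25;24m🬎[0m
[38;2;22;24;23m[48;2;20;21;21m🬂[38;2;22;24;23m[48;2;20;21;21m🬂[38;2;22;24;23m[48;2;20;21;21m🬂[38;2;22;24;23m[48;2;20;21;21m🬂[38;2;22;24;23m[48;2;20;21;21m🬂[38;2;22;24;23m[48;2;20;21;21m🬂[38;2;22;24;23m[48;2;20;21;21m🬂[38;2;22;24;23m[48;2;20;21;21m🬂[38;2;22;24;23m[48;2;20;21;21m🬂[38;2;22;24;23m[48;2;20;21;21m🬂[0m
</frame>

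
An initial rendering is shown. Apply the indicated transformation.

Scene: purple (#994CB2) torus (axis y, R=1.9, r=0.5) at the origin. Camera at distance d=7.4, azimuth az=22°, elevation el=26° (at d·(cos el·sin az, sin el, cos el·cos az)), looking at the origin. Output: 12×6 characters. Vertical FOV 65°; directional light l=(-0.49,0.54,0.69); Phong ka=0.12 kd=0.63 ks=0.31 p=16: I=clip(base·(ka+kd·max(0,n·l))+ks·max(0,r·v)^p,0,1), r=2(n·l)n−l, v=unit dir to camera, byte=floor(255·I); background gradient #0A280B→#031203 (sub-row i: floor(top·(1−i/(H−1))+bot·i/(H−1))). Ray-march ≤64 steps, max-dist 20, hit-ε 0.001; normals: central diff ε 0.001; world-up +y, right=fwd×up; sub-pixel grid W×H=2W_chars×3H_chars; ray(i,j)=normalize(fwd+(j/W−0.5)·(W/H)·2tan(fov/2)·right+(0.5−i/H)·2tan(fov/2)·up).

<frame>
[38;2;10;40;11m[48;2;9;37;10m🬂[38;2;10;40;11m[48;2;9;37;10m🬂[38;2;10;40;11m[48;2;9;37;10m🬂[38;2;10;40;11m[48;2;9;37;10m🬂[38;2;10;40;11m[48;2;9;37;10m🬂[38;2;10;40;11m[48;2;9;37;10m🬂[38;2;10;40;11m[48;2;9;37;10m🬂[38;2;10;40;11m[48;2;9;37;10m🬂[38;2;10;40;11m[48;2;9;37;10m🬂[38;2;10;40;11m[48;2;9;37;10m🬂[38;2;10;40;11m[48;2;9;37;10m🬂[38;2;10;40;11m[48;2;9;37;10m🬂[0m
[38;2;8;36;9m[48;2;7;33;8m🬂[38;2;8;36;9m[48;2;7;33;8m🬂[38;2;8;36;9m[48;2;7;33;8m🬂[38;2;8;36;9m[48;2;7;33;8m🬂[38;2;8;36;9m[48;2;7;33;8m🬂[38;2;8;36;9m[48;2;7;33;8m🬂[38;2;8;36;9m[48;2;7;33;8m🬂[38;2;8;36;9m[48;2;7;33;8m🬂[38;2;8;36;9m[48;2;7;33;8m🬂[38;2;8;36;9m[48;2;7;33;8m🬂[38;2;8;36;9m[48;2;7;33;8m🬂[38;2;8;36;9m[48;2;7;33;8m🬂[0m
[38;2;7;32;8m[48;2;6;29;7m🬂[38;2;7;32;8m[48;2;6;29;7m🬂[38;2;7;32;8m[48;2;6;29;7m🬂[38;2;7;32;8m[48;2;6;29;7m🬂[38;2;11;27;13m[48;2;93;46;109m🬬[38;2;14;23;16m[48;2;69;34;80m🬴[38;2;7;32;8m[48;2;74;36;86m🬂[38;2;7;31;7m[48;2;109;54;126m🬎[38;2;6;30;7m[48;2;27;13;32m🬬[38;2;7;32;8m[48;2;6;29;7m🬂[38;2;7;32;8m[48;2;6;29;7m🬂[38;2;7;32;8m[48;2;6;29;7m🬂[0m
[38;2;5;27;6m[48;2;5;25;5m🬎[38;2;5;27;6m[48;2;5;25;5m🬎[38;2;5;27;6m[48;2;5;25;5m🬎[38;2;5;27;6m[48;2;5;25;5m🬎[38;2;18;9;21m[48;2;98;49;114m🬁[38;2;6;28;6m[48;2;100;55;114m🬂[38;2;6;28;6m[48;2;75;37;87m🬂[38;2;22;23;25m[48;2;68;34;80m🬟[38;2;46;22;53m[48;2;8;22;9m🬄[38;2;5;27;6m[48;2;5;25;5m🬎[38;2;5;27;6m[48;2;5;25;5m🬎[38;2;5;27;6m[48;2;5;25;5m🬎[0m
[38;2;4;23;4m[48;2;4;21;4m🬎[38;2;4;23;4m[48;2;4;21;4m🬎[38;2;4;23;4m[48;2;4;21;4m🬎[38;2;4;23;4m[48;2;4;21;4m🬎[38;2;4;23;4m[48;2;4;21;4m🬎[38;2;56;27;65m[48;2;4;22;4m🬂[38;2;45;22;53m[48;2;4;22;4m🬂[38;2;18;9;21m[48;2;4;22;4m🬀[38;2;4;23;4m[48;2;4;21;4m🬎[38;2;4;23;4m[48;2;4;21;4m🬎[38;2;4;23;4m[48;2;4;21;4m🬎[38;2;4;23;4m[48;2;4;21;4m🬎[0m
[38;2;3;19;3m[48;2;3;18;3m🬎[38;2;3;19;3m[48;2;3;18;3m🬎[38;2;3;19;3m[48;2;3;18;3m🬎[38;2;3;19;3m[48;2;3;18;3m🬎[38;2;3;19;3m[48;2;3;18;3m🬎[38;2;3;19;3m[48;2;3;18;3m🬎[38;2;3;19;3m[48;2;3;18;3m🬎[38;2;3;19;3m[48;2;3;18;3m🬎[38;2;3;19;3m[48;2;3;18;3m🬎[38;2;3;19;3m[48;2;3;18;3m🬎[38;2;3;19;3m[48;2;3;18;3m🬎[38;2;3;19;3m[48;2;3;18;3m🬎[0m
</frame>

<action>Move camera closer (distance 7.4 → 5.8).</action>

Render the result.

<frame>
[38;2;10;40;11m[48;2;9;37;10m🬂[38;2;10;40;11m[48;2;9;37;10m🬂[38;2;10;40;11m[48;2;9;37;10m🬂[38;2;10;40;11m[48;2;9;37;10m🬂[38;2;10;40;11m[48;2;9;37;10m🬂[38;2;10;40;11m[48;2;9;37;10m🬂[38;2;10;40;11m[48;2;9;37;10m🬂[38;2;10;40;11m[48;2;9;37;10m🬂[38;2;10;40;11m[48;2;9;37;10m🬂[38;2;10;40;11m[48;2;9;37;10m🬂[38;2;10;40;11m[48;2;9;37;10m🬂[38;2;10;40;11m[48;2;9;37;10m🬂[0m
[38;2;8;36;9m[48;2;7;33;8m🬂[38;2;8;36;9m[48;2;7;33;8m🬂[38;2;8;36;9m[48;2;7;33;8m🬂[38;2;8;36;9m[48;2;7;33;8m🬂[38;2;8;36;9m[48;2;7;33;8m🬂[38;2;8;36;9m[48;2;7;33;8m🬂[38;2;8;36;9m[48;2;7;33;8m🬂[38;2;8;36;9m[48;2;7;33;8m🬂[38;2;8;36;9m[48;2;7;33;8m🬂[38;2;8;36;9m[48;2;7;33;8m🬂[38;2;8;36;9m[48;2;7;33;8m🬂[38;2;8;36;9m[48;2;7;33;8m🬂[0m
[38;2;7;32;8m[48;2;6;29;7m🬂[38;2;7;32;8m[48;2;6;29;7m🬂[38;2;7;32;8m[48;2;6;29;7m🬂[38;2;6;30;7m[48;2;75;37;87m🬝[38;2;12;22;14m[48;2;63;31;74m🬴[38;2;14;21;16m[48;2;65;32;75m🬰[38;2;20;29;23m[48;2;86;42;100m🬒[38;2;7;32;8m[48;2;100;49;116m🬂[38;2;7;31;7m[48;2;83;41;97m🬎[38;2;7;32;8m[48;2;6;29;7m🬂[38;2;7;32;8m[48;2;6;29;7m🬂[38;2;7;32;8m[48;2;6;29;7m🬂[0m
[38;2;5;27;6m[48;2;5;25;5m🬎[38;2;5;27;6m[48;2;5;25;5m🬎[38;2;5;27;6m[48;2;5;25;5m🬎[38;2;76;38;89m[48;2;108;53;125m🬁[38;2;35;17;40m[48;2;116;67;131m🬊[38;2;15;26;18m[48;2;91;45;105m🬎[38;2;5;27;6m[48;2;82;40;95m🬎[38;2;6;28;6m[48;2;66;32;76m🬀[38;2;71;35;83m[48;2;50;25;58m🬆[38;2;20;10;24m[48;2;5;26;5m▌[38;2;5;27;6m[48;2;5;25;5m🬎[38;2;5;27;6m[48;2;5;25;5m🬎[0m
[38;2;4;23;4m[48;2;4;21;4m🬎[38;2;4;23;4m[48;2;4;21;4m🬎[38;2;4;23;4m[48;2;4;21;4m🬎[38;2;90;45;105m[48;2;4;22;4m🬁[38;2;92;47;107m[48;2;4;21;4m🬊[38;2;85;44;99m[48;2;4;21;4m🬎[38;2;70;34;81m[48;2;4;21;4m🬎[38;2;55;27;64m[48;2;10;17;12m🬆[38;2;39;19;45m[48;2;6;19;7m🬀[38;2;4;23;4m[48;2;4;21;4m🬎[38;2;4;23;4m[48;2;4;21;4m🬎[38;2;4;23;4m[48;2;4;21;4m🬎[0m
[38;2;3;19;3m[48;2;3;18;3m🬎[38;2;3;19;3m[48;2;3;18;3m🬎[38;2;3;19;3m[48;2;3;18;3m🬎[38;2;3;19;3m[48;2;3;18;3m🬎[38;2;3;19;3m[48;2;3;18;3m🬎[38;2;3;19;3m[48;2;3;18;3m🬎[38;2;3;19;3m[48;2;3;18;3m🬎[38;2;3;19;3m[48;2;3;18;3m🬎[38;2;3;19;3m[48;2;3;18;3m🬎[38;2;3;19;3m[48;2;3;18;3m🬎[38;2;3;19;3m[48;2;3;18;3m🬎[38;2;3;19;3m[48;2;3;18;3m🬎[0m
</frame>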